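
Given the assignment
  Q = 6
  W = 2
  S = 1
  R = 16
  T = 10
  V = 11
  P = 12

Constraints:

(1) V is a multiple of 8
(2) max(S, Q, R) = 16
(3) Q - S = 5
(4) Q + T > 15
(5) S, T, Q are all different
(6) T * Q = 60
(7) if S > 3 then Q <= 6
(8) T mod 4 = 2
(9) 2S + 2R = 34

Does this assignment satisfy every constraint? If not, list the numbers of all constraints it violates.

Constraint 1 is violated.

(1) 11 = 8*1 + 3, so 8 does not divide 11 — violated.
(2) max(1, 6, 16) = 16 — OK.
(3) Q - S = 6 - 1 = 5 — OK.
(4) Q + T = 6 + 10 = 16; 16 > 15 — OK.
(5) values 1, 10, 6 are pairwise distinct — OK.
(6) T * Q = 10 * 6 = 60 — OK.
(7) S = 1, not > 3; antecedent false, conditional vacuously true — OK.
(8) 10 mod 4 = 2 — OK.
(9) 2S + 2R = 2(1) + 2(16) = 34 — OK.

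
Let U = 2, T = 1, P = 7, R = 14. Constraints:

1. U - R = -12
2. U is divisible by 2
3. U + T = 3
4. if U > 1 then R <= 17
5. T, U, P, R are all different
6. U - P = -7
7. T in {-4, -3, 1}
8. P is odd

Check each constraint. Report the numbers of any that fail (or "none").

No — constraint 6 is not satisfied.

1. U - R = 2 - 14 = -12  holds
2. 2 / 2 = 1, so 2 divides 2  holds
3. U + T = 2 + 1 = 3  holds
4. U = 2 > 1, so we need R ≤ 17; R = 14 ≤ 17  holds
5. values 1, 2, 7, 14 are pairwise distinct  holds
6. U - P = 2 - 7 = -5, not -7  fails
7. T = 1 is in {-4, -3, 1}  holds
8. P = 7 is odd  holds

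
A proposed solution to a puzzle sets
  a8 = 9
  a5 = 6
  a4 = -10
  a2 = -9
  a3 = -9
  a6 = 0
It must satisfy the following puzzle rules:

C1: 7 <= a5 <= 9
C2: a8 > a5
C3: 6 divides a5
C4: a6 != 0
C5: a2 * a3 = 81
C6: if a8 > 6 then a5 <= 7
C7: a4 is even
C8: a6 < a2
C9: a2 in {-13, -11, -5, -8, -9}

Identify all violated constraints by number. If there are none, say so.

No — constraints 1, 4, and 8 are not satisfied.

C1: a5 = 6 is outside [7, 9]  ✘
C2: a8 = 9, a5 = 6; 9 > 6  ✔
C3: 6 / 6 = 1, so 6 divides 6  ✔
C4: a6 = 0, but 0 is required to differ  ✘
C5: a2 * a3 = -9 * (-9) = 81  ✔
C6: a8 = 9 > 6, so we need a5 ≤ 7; a5 = 6 ≤ 7  ✔
C7: a4 = -10 is even  ✔
C8: a6 = 0, a2 = -9; 0 ≥ -9 (want <)  ✘
C9: a2 = -9 is in {-13, -11, -5, -8, -9}  ✔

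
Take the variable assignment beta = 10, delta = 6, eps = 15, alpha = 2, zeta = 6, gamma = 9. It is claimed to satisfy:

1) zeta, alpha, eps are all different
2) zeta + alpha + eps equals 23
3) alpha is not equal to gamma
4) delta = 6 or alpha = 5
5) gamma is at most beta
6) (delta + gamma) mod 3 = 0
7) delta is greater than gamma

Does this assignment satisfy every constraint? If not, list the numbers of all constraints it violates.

Constraint 7 is violated.

1) values 6, 2, 15 are pairwise distinct  holds
2) zeta + alpha + eps = 6 + 2 + 15 = 23  holds
3) alpha = 2, gamma = 9; distinct  holds
4) delta = 6 = 6 (first disjunct)  holds
5) gamma = 9, beta = 10; 9 ≤ 10  holds
6) delta + gamma = 15; 15 mod 3 = 0  holds
7) delta = 6, gamma = 9; 6 ≤ 9 (want >)  fails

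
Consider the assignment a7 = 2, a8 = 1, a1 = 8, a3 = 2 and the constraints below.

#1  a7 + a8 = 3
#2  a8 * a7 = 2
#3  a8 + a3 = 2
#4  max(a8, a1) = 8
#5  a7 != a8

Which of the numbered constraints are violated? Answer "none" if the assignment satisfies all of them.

Constraint 3 is violated.

#1 a7 + a8 = 2 + 1 = 3 — satisfied.
#2 a8 * a7 = 1 * 2 = 2 — satisfied.
#3 a8 + a3 = 1 + 2 = 3, not 2 — violated.
#4 max(1, 8) = 8 — satisfied.
#5 a7 = 2, a8 = 1; distinct — satisfied.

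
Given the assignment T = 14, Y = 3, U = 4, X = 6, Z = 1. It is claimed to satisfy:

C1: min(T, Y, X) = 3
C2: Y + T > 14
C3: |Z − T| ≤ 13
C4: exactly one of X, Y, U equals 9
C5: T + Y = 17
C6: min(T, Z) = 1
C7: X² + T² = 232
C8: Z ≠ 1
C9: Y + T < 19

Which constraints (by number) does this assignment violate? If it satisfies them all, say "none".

The assignment fails constraints 4, 8.

C1: min(14, 3, 6) = 3  true
C2: Y + T = 3 + 14 = 17; 17 > 14  true
C3: |1 − 14| = 13; 13 ≤ 13  true
C4: X=6, Y=3, U=4; 0 of them equal 9, not exactly one  false
C5: T + Y = 14 + 3 = 17  true
C6: min(14, 1) = 1  true
C7: X² + T² = 6² + 14² = 36 + 196 = 232  true
C8: Z = 1, but 1 is required to differ  false
C9: Y + T = 3 + 14 = 17; 17 < 19  true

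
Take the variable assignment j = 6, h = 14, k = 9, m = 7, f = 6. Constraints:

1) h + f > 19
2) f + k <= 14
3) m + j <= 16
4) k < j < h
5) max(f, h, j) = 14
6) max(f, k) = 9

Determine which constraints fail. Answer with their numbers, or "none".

Constraints 2, 4 are violated.

1) h + f = 14 + 6 = 20; 20 > 19 — holds.
2) f + k = 6 + 9 = 15; 15 > 14, bound 14 not met — does not hold.
3) m + j = 7 + 6 = 13; 13 ≤ 16 — holds.
4) values 9, 6, 14; k = 9 is not < j = 6 — does not hold.
5) max(6, 14, 6) = 14 — holds.
6) max(6, 9) = 9 — holds.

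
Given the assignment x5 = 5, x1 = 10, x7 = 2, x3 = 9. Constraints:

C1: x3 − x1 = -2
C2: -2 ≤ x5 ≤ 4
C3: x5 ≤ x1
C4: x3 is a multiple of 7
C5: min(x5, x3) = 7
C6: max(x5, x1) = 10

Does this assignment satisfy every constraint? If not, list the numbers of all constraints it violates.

C1: x3 − x1 = 9 − 10 = -1, not -2 — violated.
C2: x5 = 5 is outside [-2, 4] — violated.
C3: x5 = 5, x1 = 10; 5 ≤ 10 — OK.
C4: 9 = 7×1 + 2, so 7 does not divide 9 — violated.
C5: min(5, 9) = 5, not 7 — violated.
C6: max(5, 10) = 10 — OK.

No — constraints 1, 2, 4, and 5 are not satisfied.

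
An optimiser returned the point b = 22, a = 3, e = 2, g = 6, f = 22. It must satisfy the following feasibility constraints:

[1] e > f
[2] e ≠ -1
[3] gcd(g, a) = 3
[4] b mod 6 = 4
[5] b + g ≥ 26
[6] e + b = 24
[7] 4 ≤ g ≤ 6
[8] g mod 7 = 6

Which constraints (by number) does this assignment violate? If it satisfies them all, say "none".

Constraint 1 is violated.

[1] e = 2, f = 22; 2 ≤ 22 (want >)  FAIL
[2] e = 2, and 2 ≠ -1  OK
[3] gcd(6, 3) = 3  OK
[4] 22 mod 6 = 4  OK
[5] b + g = 22 + 6 = 28; 28 ≥ 26  OK
[6] e + b = 2 + 22 = 24  OK
[7] g = 6 lies in [4, 6]  OK
[8] 6 mod 7 = 6  OK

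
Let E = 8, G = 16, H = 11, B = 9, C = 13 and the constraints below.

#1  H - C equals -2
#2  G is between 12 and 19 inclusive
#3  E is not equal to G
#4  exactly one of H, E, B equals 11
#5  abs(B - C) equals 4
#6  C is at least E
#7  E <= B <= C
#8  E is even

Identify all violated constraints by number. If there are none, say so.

None — every constraint holds.

#1 H - C = 11 - 13 = -2  yes
#2 G = 16 lies in [12, 19]  yes
#3 E = 8, G = 16; distinct  yes
#4 H=11, E=8, B=9; 1 of them equals 11  yes
#5 abs(9 - 13) = 4  yes
#6 C = 13, E = 8; 13 ≥ 8  yes
#7 values 8 <= 9 <= 13  yes
#8 E = 8 is even  yes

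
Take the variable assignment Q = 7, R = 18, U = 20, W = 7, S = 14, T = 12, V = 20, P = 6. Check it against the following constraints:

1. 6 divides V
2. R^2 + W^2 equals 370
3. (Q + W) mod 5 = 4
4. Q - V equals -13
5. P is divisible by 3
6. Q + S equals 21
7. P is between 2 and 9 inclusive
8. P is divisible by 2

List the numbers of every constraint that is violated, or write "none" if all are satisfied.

1. 20 = 6*3 + 2, so 6 does not divide 20  false
2. R^2 + W^2 = 18^2 + 7^2 = 324 + 49 = 373, not 370  false
3. Q + W = 14; 14 mod 5 = 4  true
4. Q - V = 7 - 20 = -13  true
5. 6 / 3 = 2, so 3 divides 6  true
6. Q + S = 7 + 14 = 21  true
7. P = 6 lies in [2, 9]  true
8. 6 / 2 = 3, so 2 divides 6  true

The assignment fails constraints 1 and 2.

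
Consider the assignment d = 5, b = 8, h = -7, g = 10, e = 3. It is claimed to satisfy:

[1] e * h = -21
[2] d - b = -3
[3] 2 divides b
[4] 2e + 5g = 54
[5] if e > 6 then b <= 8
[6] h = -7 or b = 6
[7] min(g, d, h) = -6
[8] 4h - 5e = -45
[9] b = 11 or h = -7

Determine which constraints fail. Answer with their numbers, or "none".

[1] e * h = 3 * (-7) = -21 — holds.
[2] d - b = 5 - 8 = -3 — holds.
[3] 8 / 2 = 4, so 2 divides 8 — holds.
[4] 2e + 5g = 2(3) + 5(10) = 56, not 54 — does not hold.
[5] e = 3, not > 6; antecedent false, conditional vacuously true — holds.
[6] h = -7 = -7 (first disjunct) — holds.
[7] min(10, 5, -7) = -7, not -6 — does not hold.
[8] 4h - 5e = 4(-7) - 5(3) = -43, not -45 — does not hold.
[9] b = 8 ≠ 11, but h = -7 = -7 (second disjunct) — holds.

Violated: 4, 7, and 8.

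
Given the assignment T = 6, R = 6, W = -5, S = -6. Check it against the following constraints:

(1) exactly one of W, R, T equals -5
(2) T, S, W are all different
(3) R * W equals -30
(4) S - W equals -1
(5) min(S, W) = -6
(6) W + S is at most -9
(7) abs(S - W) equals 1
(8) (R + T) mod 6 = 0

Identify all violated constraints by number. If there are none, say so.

All constraints are satisfied.

(1) W=-5, R=6, T=6; 1 of them equals -5  OK
(2) values 6, -6, -5 are pairwise distinct  OK
(3) R * W = 6 * (-5) = -30  OK
(4) S - W = -6 - (-5) = -1  OK
(5) min(-6, -5) = -6  OK
(6) W + S = -5 + (-6) = -11; -11 ≤ -9  OK
(7) abs(-6 - (-5)) = 1  OK
(8) R + T = 12; 12 mod 6 = 0  OK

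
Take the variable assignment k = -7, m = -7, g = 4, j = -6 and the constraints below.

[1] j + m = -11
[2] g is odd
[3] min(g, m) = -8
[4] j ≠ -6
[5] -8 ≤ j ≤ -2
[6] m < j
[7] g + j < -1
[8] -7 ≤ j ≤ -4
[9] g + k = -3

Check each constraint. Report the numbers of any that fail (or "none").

No — constraints 1, 2, 3, 4 are not satisfied.

[1] j + m = -6 + (-7) = -13, not -11 — violated.
[2] g = 4 is even — violated.
[3] min(4, -7) = -7, not -8 — violated.
[4] j = -6, but -6 is required to differ — violated.
[5] j = -6 lies in [-8, -2] — satisfied.
[6] m = -7, j = -6; -7 < -6 — satisfied.
[7] g + j = 4 + (-6) = -2; -2 < -1 — satisfied.
[8] j = -6 lies in [-7, -4] — satisfied.
[9] g + k = 4 + (-7) = -3 — satisfied.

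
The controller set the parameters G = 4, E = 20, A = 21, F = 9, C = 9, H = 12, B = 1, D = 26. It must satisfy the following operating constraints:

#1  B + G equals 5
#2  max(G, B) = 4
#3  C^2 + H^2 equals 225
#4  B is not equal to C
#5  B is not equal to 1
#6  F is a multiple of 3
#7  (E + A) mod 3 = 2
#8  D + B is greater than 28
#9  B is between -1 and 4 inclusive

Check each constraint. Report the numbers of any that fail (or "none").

No — constraints 5 and 8 are not satisfied.

#1 B + G = 1 + 4 = 5  true
#2 max(4, 1) = 4  true
#3 C^2 + H^2 = 9^2 + 12^2 = 81 + 144 = 225  true
#4 B = 1, C = 9; distinct  true
#5 B = 1, but 1 is required to differ  false
#6 9 / 3 = 3, so 3 divides 9  true
#7 E + A = 41; 41 mod 3 = 2  true
#8 D + B = 26 + 1 = 27; 27 ≤ 28, bound 28 not met  false
#9 B = 1 lies in [-1, 4]  true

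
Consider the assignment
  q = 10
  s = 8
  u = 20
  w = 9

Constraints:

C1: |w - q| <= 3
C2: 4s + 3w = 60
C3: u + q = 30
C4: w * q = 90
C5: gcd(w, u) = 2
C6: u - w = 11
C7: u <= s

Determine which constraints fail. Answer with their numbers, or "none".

Violated: 2, 5, and 7.

C1: |9 - 10| = 1; 1 ≤ 3 — satisfied.
C2: 4s + 3w = 4(8) + 3(9) = 59, not 60 — violated.
C3: u + q = 20 + 10 = 30 — satisfied.
C4: w * q = 9 * 10 = 90 — satisfied.
C5: gcd(9, 20) = 1, not 2 — violated.
C6: u - w = 20 - 9 = 11 — satisfied.
C7: u = 20, s = 8; 20 > 8 (want ≤) — violated.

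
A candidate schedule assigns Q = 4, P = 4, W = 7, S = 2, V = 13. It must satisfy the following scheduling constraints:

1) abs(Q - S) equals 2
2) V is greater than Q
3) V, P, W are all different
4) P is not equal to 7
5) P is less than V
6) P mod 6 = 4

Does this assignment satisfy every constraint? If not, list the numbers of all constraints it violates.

1) abs(4 - 2) = 2  ✔
2) V = 13, Q = 4; 13 > 4  ✔
3) values 13, 4, 7 are pairwise distinct  ✔
4) P = 4, and 4 ≠ 7  ✔
5) P = 4, V = 13; 4 < 13  ✔
6) 4 mod 6 = 4  ✔

All constraints are satisfied.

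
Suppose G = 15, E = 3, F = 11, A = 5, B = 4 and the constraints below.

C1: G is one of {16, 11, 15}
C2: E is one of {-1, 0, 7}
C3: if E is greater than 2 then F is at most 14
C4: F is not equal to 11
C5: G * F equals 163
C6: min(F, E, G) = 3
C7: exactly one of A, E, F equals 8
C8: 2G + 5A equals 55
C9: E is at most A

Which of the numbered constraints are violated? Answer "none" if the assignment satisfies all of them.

C1: G = 15 is in {16, 11, 15}  ✔
C2: E = 3 is not in {-1, 0, 7}  ✘
C3: E = 3 > 2, so we need F ≤ 14; F = 11 ≤ 14  ✔
C4: F = 11, but 11 is required to differ  ✘
C5: G * F = 15 * 11 = 165, not 163  ✘
C6: min(11, 3, 15) = 3  ✔
C7: A=5, E=3, F=11; 0 of them equal 8, not exactly one  ✘
C8: 2G + 5A = 2(15) + 5(5) = 55  ✔
C9: E = 3, A = 5; 3 ≤ 5  ✔

Constraints 2, 4, 5, and 7 are violated.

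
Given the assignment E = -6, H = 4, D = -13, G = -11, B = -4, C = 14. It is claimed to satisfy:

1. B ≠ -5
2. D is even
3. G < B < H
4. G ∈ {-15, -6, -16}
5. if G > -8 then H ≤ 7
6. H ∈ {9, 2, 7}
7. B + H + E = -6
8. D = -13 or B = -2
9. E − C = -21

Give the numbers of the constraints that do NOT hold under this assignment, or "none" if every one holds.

1. B = -4, and -4 ≠ -5  yes
2. D = -13 is odd  no
3. values -11 < -4 < 4  yes
4. G = -11 is not in {-15, -6, -16}  no
5. G = -11, not > -8; antecedent false, conditional vacuously true  yes
6. H = 4 is not in {9, 2, 7}  no
7. B + H + E = -4 + 4 + (-6) = -6  yes
8. D = -13 = -13 (first disjunct)  yes
9. E − C = -6 − 14 = -20, not -21  no

Constraints 2, 4, 6, 9 do not hold.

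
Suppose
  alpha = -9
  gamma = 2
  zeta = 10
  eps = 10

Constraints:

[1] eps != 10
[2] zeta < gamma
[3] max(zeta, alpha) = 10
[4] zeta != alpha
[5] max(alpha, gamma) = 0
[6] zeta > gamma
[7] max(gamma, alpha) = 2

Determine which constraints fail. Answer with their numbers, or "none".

[1] eps = 10, but 10 is required to differ — does not hold.
[2] zeta = 10, gamma = 2; 10 ≥ 2 (want <) — does not hold.
[3] max(10, -9) = 10 — holds.
[4] zeta = 10, alpha = -9; distinct — holds.
[5] max(-9, 2) = 2, not 0 — does not hold.
[6] zeta = 10, gamma = 2; 10 > 2 — holds.
[7] max(2, -9) = 2 — holds.

No — constraints 1, 2, and 5 are not satisfied.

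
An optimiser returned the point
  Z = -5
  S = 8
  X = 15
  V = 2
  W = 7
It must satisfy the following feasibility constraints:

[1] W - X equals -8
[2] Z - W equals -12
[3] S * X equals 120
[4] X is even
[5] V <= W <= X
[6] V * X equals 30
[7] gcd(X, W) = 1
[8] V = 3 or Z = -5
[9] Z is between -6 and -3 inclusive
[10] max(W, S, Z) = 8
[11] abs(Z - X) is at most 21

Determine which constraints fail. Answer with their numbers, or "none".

[1] W - X = 7 - 15 = -8  true
[2] Z - W = -5 - 7 = -12  true
[3] S * X = 8 * 15 = 120  true
[4] X = 15 is odd  false
[5] values 2 <= 7 <= 15  true
[6] V * X = 2 * 15 = 30  true
[7] gcd(15, 7) = 1  true
[8] V = 2 ≠ 3, but Z = -5 = -5 (second disjunct)  true
[9] Z = -5 lies in [-6, -3]  true
[10] max(7, 8, -5) = 8  true
[11] abs(-5 - 15) = 20; 20 ≤ 21  true

The assignment fails constraint 4.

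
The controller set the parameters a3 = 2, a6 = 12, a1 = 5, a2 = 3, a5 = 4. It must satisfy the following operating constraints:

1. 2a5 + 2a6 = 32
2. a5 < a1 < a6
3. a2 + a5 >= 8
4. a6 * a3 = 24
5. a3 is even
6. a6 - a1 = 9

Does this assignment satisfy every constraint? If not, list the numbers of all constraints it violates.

1. 2a5 + 2a6 = 2(4) + 2(12) = 32  true
2. values 4 < 5 < 12  true
3. a2 + a5 = 3 + 4 = 7; 7 < 8, bound 8 not met  false
4. a6 * a3 = 12 * 2 = 24  true
5. a3 = 2 is even  true
6. a6 - a1 = 12 - 5 = 7, not 9  false

No — constraints 3, 6 are not satisfied.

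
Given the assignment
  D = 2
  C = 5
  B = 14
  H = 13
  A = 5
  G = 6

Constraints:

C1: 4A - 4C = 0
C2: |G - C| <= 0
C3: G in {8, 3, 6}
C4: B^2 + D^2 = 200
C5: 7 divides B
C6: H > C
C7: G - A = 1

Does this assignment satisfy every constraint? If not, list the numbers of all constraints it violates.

C1: 4A - 4C = 4(5) - 4(5) = 0 — OK.
C2: |6 - 5| = 1; 1 > 0, exceeds bound 0 — violated.
C3: G = 6 is in {8, 3, 6} — OK.
C4: B^2 + D^2 = 14^2 + 2^2 = 196 + 4 = 200 — OK.
C5: 14 / 7 = 2, so 7 divides 14 — OK.
C6: H = 13, C = 5; 13 > 5 — OK.
C7: G - A = 6 - 5 = 1 — OK.

Constraint 2 is violated.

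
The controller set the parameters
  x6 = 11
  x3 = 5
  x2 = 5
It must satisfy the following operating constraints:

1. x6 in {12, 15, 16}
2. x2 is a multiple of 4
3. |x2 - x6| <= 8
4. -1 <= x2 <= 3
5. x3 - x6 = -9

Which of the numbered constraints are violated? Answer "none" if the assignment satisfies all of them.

1. x6 = 11 is not in {12, 15, 16}  FAIL
2. 5 = 4*1 + 1, so 4 does not divide 5  FAIL
3. |5 - 11| = 6; 6 ≤ 8  OK
4. x2 = 5 is outside [-1, 3]  FAIL
5. x3 - x6 = 5 - 11 = -6, not -9  FAIL

Constraints 1, 2, 4, and 5 do not hold.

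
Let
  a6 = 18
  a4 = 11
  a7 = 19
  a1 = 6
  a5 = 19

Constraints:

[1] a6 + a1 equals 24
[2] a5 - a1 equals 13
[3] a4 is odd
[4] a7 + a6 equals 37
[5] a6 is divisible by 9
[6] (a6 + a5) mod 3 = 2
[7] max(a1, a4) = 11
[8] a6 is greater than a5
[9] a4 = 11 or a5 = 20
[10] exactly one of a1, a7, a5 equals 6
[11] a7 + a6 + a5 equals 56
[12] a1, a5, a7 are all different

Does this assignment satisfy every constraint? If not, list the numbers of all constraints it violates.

[1] a6 + a1 = 18 + 6 = 24  true
[2] a5 - a1 = 19 - 6 = 13  true
[3] a4 = 11 is odd  true
[4] a7 + a6 = 19 + 18 = 37  true
[5] 18 / 9 = 2, so 9 divides 18  true
[6] a6 + a5 = 37; 37 mod 3 = 1, not 2  false
[7] max(6, 11) = 11  true
[8] a6 = 18, a5 = 19; 18 ≤ 19 (want >)  false
[9] a4 = 11 = 11 (first disjunct)  true
[10] a1=6, a7=19, a5=19; 1 of them equals 6  true
[11] a7 + a6 + a5 = 19 + 18 + 19 = 56  true
[12] a5 = a7 = 19, not all different  false

Constraints 6, 8, and 12 do not hold.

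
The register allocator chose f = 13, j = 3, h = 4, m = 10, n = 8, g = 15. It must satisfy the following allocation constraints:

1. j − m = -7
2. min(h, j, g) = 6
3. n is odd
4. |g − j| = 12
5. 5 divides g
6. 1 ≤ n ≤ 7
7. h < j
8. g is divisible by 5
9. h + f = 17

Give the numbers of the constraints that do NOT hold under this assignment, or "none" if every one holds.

The assignment fails constraints 2, 3, 6, and 7.

1. j − m = 3 − 10 = -7 — holds.
2. min(4, 3, 15) = 3, not 6 — fails.
3. n = 8 is even — fails.
4. |15 − 3| = 12 — holds.
5. 15 / 5 = 3, so 5 divides 15 — holds.
6. n = 8 is outside [1, 7] — fails.
7. h = 4, j = 3; 4 ≥ 3 (want <) — fails.
8. 15 / 5 = 3, so 5 divides 15 — holds.
9. h + f = 4 + 13 = 17 — holds.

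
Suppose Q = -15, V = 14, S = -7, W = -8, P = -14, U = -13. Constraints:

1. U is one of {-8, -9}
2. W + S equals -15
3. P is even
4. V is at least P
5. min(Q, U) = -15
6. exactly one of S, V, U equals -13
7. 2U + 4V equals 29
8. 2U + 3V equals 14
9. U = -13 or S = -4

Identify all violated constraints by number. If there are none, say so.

1. U = -13 is not in {-8, -9} — violated.
2. W + S = -8 + (-7) = -15 — OK.
3. P = -14 is even — OK.
4. V = 14, P = -14; 14 ≥ -14 — OK.
5. min(-15, -13) = -15 — OK.
6. S=-7, V=14, U=-13; 1 of them equals -13 — OK.
7. 2U + 4V = 2(-13) + 4(14) = 30, not 29 — violated.
8. 2U + 3V = 2(-13) + 3(14) = 16, not 14 — violated.
9. U = -13 = -13 (first disjunct) — OK.

Violated: 1, 7, 8.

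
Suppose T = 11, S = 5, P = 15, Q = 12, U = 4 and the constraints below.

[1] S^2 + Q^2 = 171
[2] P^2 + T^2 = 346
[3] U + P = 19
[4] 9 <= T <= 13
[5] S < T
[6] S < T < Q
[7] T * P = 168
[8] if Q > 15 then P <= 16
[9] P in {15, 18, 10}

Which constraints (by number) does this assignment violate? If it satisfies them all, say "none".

[1] S^2 + Q^2 = 5^2 + 12^2 = 25 + 144 = 169, not 171 — violated.
[2] P^2 + T^2 = 15^2 + 11^2 = 225 + 121 = 346 — satisfied.
[3] U + P = 4 + 15 = 19 — satisfied.
[4] T = 11 lies in [9, 13] — satisfied.
[5] S = 5, T = 11; 5 < 11 — satisfied.
[6] values 5 < 11 < 12 — satisfied.
[7] T * P = 11 * 15 = 165, not 168 — violated.
[8] Q = 12, not > 15; antecedent false, conditional vacuously true — satisfied.
[9] P = 15 is in {15, 18, 10} — satisfied.

No — constraints 1 and 7 are not satisfied.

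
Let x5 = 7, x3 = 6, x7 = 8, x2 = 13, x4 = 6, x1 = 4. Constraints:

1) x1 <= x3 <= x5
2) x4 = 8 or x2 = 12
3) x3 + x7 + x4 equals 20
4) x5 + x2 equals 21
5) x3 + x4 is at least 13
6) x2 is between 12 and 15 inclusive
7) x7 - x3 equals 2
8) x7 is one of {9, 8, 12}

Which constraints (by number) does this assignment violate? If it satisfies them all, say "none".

1) values 4 <= 6 <= 7  true
2) x4 = 6 ≠ 8 and x2 = 13 ≠ 12; both disjuncts false  false
3) x3 + x7 + x4 = 6 + 8 + 6 = 20  true
4) x5 + x2 = 7 + 13 = 20, not 21  false
5) x3 + x4 = 6 + 6 = 12; 12 < 13, bound 13 not met  false
6) x2 = 13 lies in [12, 15]  true
7) x7 - x3 = 8 - 6 = 2  true
8) x7 = 8 is in {9, 8, 12}  true

The assignment fails constraints 2, 4, and 5.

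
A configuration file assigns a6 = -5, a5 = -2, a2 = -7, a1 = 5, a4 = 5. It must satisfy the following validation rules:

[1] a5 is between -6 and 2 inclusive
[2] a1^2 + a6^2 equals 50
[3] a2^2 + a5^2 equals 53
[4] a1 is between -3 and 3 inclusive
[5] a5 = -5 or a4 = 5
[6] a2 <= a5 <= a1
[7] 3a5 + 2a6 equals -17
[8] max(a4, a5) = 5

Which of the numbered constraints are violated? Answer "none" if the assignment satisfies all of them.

[1] a5 = -2 lies in [-6, 2]  OK
[2] a1^2 + a6^2 = 5^2 + (-5)^2 = 25 + 25 = 50  OK
[3] a2^2 + a5^2 = (-7)^2 + (-2)^2 = 49 + 4 = 53  OK
[4] a1 = 5 is outside [-3, 3]  FAIL
[5] a5 = -2 ≠ -5, but a4 = 5 = 5 (second disjunct)  OK
[6] values -7 <= -2 <= 5  OK
[7] 3a5 + 2a6 = 3(-2) + 2(-5) = -16, not -17  FAIL
[8] max(5, -2) = 5  OK

Constraints 4 and 7 do not hold.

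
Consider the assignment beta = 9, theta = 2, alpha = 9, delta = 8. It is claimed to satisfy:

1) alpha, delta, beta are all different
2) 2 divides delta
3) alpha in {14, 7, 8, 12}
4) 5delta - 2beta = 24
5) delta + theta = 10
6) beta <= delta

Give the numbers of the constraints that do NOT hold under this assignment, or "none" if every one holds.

Constraints 1, 3, 4, 6 are violated.

1) alpha = beta = 9, not all different  FAIL
2) 8 / 2 = 4, so 2 divides 8  OK
3) alpha = 9 is not in {14, 7, 8, 12}  FAIL
4) 5delta - 2beta = 5(8) - 2(9) = 22, not 24  FAIL
5) delta + theta = 8 + 2 = 10  OK
6) beta = 9, delta = 8; 9 > 8 (want ≤)  FAIL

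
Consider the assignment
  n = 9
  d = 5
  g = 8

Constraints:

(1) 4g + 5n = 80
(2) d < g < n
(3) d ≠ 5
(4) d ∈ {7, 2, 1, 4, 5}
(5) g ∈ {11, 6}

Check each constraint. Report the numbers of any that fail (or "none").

The assignment fails constraints 1, 3, and 5.

(1) 4g + 5n = 4(8) + 5(9) = 77, not 80 — does not hold.
(2) values 5 < 8 < 9 — holds.
(3) d = 5, but 5 is required to differ — does not hold.
(4) d = 5 is in {7, 2, 1, 4, 5} — holds.
(5) g = 8 is not in {11, 6} — does not hold.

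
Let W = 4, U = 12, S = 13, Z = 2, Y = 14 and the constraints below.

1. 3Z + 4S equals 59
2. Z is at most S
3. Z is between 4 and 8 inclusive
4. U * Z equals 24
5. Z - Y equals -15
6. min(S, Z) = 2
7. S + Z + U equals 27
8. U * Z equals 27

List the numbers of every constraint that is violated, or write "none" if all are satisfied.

The assignment fails constraints 1, 3, 5, 8.

1. 3Z + 4S = 3(2) + 4(13) = 58, not 59  ✗
2. Z = 2, S = 13; 2 ≤ 13  ✓
3. Z = 2 is outside [4, 8]  ✗
4. U * Z = 12 * 2 = 24  ✓
5. Z - Y = 2 - 14 = -12, not -15  ✗
6. min(13, 2) = 2  ✓
7. S + Z + U = 13 + 2 + 12 = 27  ✓
8. U * Z = 12 * 2 = 24, not 27  ✗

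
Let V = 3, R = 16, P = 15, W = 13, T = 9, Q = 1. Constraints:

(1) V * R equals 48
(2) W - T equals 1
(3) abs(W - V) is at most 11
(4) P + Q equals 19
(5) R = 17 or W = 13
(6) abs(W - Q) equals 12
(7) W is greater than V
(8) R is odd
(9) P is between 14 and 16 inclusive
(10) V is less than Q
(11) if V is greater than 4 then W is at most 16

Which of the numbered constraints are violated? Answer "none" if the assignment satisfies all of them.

(1) V * R = 3 * 16 = 48 — satisfied.
(2) W - T = 13 - 9 = 4, not 1 — violated.
(3) abs(13 - 3) = 10; 10 ≤ 11 — satisfied.
(4) P + Q = 15 + 1 = 16, not 19 — violated.
(5) R = 16 ≠ 17, but W = 13 = 13 (second disjunct) — satisfied.
(6) abs(13 - 1) = 12 — satisfied.
(7) W = 13, V = 3; 13 > 3 — satisfied.
(8) R = 16 is even — violated.
(9) P = 15 lies in [14, 16] — satisfied.
(10) V = 3, Q = 1; 3 ≥ 1 (want <) — violated.
(11) V = 3, not > 4; antecedent false, conditional vacuously true — satisfied.

The assignment fails constraints 2, 4, 8, and 10.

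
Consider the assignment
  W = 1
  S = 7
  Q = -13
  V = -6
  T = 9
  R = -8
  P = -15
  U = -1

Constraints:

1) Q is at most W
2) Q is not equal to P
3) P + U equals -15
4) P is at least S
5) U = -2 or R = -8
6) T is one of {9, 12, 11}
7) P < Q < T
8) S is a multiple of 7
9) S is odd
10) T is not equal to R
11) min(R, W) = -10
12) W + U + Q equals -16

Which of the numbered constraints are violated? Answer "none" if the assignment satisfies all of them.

1) Q = -13, W = 1; -13 ≤ 1 — OK.
2) Q = -13, P = -15; distinct — OK.
3) P + U = -15 + (-1) = -16, not -15 — violated.
4) P = -15, S = 7; -15 < 7 (want ≥) — violated.
5) U = -1 ≠ -2, but R = -8 = -8 (second disjunct) — OK.
6) T = 9 is in {9, 12, 11} — OK.
7) values -15 < -13 < 9 — OK.
8) 7 / 7 = 1, so 7 divides 7 — OK.
9) S = 7 is odd — OK.
10) T = 9, R = -8; distinct — OK.
11) min(-8, 1) = -8, not -10 — violated.
12) W + U + Q = 1 + (-1) + (-13) = -13, not -16 — violated.

No — constraints 3, 4, 11, and 12 are not satisfied.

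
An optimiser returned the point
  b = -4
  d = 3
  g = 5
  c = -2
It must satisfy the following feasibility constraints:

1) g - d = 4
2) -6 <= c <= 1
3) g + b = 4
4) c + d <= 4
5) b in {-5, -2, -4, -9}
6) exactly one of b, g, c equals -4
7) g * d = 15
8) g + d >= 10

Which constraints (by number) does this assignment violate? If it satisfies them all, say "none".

The assignment fails constraints 1, 3, and 8.

1) g - d = 5 - 3 = 2, not 4 — fails.
2) c = -2 lies in [-6, 1] — holds.
3) g + b = 5 + (-4) = 1, not 4 — fails.
4) c + d = -2 + 3 = 1; 1 ≤ 4 — holds.
5) b = -4 is in {-5, -2, -4, -9} — holds.
6) b=-4, g=5, c=-2; 1 of them equals -4 — holds.
7) g * d = 5 * 3 = 15 — holds.
8) g + d = 5 + 3 = 8; 8 < 10, bound 10 not met — fails.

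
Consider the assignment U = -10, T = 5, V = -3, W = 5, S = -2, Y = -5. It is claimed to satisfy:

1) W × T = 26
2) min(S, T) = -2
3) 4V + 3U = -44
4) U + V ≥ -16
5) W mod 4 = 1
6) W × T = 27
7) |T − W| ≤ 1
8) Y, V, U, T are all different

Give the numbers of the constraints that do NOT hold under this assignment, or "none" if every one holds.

1) W × T = 5 × 5 = 25, not 26  no
2) min(-2, 5) = -2  yes
3) 4V + 3U = 4(-3) + 3(-10) = -42, not -44  no
4) U + V = -10 + (-3) = -13; -13 ≥ -16  yes
5) 5 mod 4 = 1  yes
6) W × T = 5 × 5 = 25, not 27  no
7) |5 − 5| = 0; 0 ≤ 1  yes
8) values -5, -3, -10, 5 are pairwise distinct  yes

Violated: 1, 3, and 6.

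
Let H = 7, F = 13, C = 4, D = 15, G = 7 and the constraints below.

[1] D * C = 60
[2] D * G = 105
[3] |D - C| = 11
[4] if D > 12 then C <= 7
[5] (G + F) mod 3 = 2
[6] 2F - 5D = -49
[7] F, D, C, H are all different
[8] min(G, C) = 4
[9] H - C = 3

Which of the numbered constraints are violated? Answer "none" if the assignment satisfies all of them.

[1] D * C = 15 * 4 = 60 — OK.
[2] D * G = 15 * 7 = 105 — OK.
[3] |15 - 4| = 11 — OK.
[4] D = 15 > 12, so we need C ≤ 7; C = 4 ≤ 7 — OK.
[5] G + F = 20; 20 mod 3 = 2 — OK.
[6] 2F - 5D = 2(13) - 5(15) = -49 — OK.
[7] values 13, 15, 4, 7 are pairwise distinct — OK.
[8] min(7, 4) = 4 — OK.
[9] H - C = 7 - 4 = 3 — OK.

None — every constraint holds.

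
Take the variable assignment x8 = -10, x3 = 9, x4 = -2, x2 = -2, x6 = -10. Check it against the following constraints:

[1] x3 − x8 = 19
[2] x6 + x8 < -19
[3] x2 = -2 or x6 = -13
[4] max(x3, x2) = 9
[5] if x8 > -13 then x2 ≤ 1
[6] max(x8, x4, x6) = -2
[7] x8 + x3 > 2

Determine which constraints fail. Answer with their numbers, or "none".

Constraint 7 does not hold.

[1] x3 − x8 = 9 − (-10) = 19 — holds.
[2] x6 + x8 = -10 + (-10) = -20; -20 < -19 — holds.
[3] x2 = -2 = -2 (first disjunct) — holds.
[4] max(9, -2) = 9 — holds.
[5] x8 = -10 > -13, so we need x2 ≤ 1; x2 = -2 ≤ 1 — holds.
[6] max(-10, -2, -10) = -2 — holds.
[7] x8 + x3 = -10 + 9 = -1; -1 ≤ 2, bound 2 not met — does not hold.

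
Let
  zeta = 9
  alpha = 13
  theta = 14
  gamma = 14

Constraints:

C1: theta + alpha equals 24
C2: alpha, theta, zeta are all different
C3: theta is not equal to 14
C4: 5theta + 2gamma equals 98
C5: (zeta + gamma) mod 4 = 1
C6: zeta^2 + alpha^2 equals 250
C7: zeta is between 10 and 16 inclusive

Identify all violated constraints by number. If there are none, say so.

C1: theta + alpha = 14 + 13 = 27, not 24 — violated.
C2: values 13, 14, 9 are pairwise distinct — OK.
C3: theta = 14, but 14 is required to differ — violated.
C4: 5theta + 2gamma = 5(14) + 2(14) = 98 — OK.
C5: zeta + gamma = 23; 23 mod 4 = 3, not 1 — violated.
C6: zeta^2 + alpha^2 = 9^2 + 13^2 = 81 + 169 = 250 — OK.
C7: zeta = 9 is outside [10, 16] — violated.

No — constraints 1, 3, 5, 7 are not satisfied.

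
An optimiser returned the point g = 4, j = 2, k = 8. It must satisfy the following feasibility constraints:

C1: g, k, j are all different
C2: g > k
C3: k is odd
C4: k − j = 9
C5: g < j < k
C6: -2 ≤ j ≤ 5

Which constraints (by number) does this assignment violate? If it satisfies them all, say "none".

C1: values 4, 8, 2 are pairwise distinct — OK.
C2: g = 4, k = 8; 4 ≤ 8 (want >) — violated.
C3: k = 8 is even — violated.
C4: k − j = 8 − 2 = 6, not 9 — violated.
C5: values 4, 2, 8; g = 4 is not < j = 2 — violated.
C6: j = 2 lies in [-2, 5] — OK.

The assignment fails constraints 2, 3, 4, 5.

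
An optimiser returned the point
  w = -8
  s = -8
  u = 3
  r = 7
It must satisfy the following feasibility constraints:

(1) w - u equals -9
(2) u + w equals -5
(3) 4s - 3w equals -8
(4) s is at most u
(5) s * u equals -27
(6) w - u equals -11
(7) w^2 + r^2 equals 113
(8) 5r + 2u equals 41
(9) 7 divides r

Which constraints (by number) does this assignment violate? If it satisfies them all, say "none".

(1) w - u = -8 - 3 = -11, not -9  ✗
(2) u + w = 3 + (-8) = -5  ✓
(3) 4s - 3w = 4(-8) - 3(-8) = -8  ✓
(4) s = -8, u = 3; -8 ≤ 3  ✓
(5) s * u = -8 * 3 = -24, not -27  ✗
(6) w - u = -8 - 3 = -11  ✓
(7) w^2 + r^2 = (-8)^2 + 7^2 = 64 + 49 = 113  ✓
(8) 5r + 2u = 5(7) + 2(3) = 41  ✓
(9) 7 / 7 = 1, so 7 divides 7  ✓

Constraints 1 and 5 do not hold.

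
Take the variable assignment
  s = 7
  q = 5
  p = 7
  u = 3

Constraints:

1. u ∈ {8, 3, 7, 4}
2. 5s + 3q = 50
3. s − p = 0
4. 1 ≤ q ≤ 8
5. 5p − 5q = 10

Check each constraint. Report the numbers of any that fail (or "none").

1. u = 3 is in {8, 3, 7, 4}  OK
2. 5s + 3q = 5(7) + 3(5) = 50  OK
3. s − p = 7 − 7 = 0  OK
4. q = 5 lies in [1, 8]  OK
5. 5p − 5q = 5(7) − 5(5) = 10  OK

No violations.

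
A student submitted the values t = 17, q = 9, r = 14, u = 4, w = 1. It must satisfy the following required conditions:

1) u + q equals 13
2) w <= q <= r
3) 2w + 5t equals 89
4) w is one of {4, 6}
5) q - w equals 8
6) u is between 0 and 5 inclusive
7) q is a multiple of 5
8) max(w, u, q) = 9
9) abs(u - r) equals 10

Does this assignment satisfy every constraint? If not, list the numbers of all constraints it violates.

Violated: 3, 4, and 7.

1) u + q = 4 + 9 = 13  ✔
2) values 1 <= 9 <= 14  ✔
3) 2w + 5t = 2(1) + 5(17) = 87, not 89  ✘
4) w = 1 is not in {4, 6}  ✘
5) q - w = 9 - 1 = 8  ✔
6) u = 4 lies in [0, 5]  ✔
7) 9 = 5*1 + 4, so 5 does not divide 9  ✘
8) max(1, 4, 9) = 9  ✔
9) abs(4 - 14) = 10  ✔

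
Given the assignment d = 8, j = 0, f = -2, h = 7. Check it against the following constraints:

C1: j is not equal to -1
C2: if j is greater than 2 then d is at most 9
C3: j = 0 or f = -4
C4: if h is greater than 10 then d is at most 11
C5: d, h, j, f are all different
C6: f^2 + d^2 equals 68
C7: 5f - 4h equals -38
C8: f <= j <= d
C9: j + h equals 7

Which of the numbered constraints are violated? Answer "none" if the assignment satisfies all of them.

All constraints are satisfied.

C1: j = 0, and 0 ≠ -1  true
C2: j = 0, not > 2; antecedent false, conditional vacuously true  true
C3: j = 0 = 0 (first disjunct)  true
C4: h = 7, not > 10; antecedent false, conditional vacuously true  true
C5: values 8, 7, 0, -2 are pairwise distinct  true
C6: f^2 + d^2 = (-2)^2 + 8^2 = 4 + 64 = 68  true
C7: 5f - 4h = 5(-2) - 4(7) = -38  true
C8: values -2 <= 0 <= 8  true
C9: j + h = 0 + 7 = 7  true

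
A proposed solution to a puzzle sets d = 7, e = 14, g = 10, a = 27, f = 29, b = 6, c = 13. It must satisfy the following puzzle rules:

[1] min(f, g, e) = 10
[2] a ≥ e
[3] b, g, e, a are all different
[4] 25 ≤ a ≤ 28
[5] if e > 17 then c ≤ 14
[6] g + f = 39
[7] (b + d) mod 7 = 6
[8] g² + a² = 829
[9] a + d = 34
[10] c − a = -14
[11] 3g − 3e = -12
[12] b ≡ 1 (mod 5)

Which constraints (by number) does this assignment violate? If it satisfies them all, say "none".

[1] min(29, 10, 14) = 10 — holds.
[2] a = 27, e = 14; 27 ≥ 14 — holds.
[3] values 6, 10, 14, 27 are pairwise distinct — holds.
[4] a = 27 lies in [25, 28] — holds.
[5] e = 14, not > 17; antecedent false, conditional vacuously true — holds.
[6] g + f = 10 + 29 = 39 — holds.
[7] b + d = 13; 13 mod 7 = 6 — holds.
[8] g² + a² = 10² + 27² = 100 + 729 = 829 — holds.
[9] a + d = 27 + 7 = 34 — holds.
[10] c − a = 13 − 27 = -14 — holds.
[11] 3g − 3e = 3(10) − 3(14) = -12 — holds.
[12] 6 mod 5 = 1 — holds.

No violations.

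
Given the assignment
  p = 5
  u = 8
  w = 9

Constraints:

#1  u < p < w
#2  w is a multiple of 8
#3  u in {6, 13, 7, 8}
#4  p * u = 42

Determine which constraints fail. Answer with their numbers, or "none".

Constraints 1, 2, 4 do not hold.

#1 values 8, 5, 9; u = 8 is not < p = 5 — fails.
#2 9 = 8*1 + 1, so 8 does not divide 9 — fails.
#3 u = 8 is in {6, 13, 7, 8} — holds.
#4 p * u = 5 * 8 = 40, not 42 — fails.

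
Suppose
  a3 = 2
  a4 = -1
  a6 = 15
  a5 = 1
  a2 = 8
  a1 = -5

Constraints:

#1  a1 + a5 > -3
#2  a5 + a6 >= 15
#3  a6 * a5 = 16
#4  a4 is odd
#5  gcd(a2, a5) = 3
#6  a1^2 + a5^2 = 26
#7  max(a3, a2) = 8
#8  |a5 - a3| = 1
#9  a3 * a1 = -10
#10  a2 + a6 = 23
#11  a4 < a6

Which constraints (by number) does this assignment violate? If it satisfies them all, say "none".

#1 a1 + a5 = -5 + 1 = -4; -4 ≤ -3, bound -3 not met  no
#2 a5 + a6 = 1 + 15 = 16; 16 ≥ 15  yes
#3 a6 * a5 = 15 * 1 = 15, not 16  no
#4 a4 = -1 is odd  yes
#5 gcd(8, 1) = 1, not 3  no
#6 a1^2 + a5^2 = (-5)^2 + 1^2 = 25 + 1 = 26  yes
#7 max(2, 8) = 8  yes
#8 |1 - 2| = 1  yes
#9 a3 * a1 = 2 * (-5) = -10  yes
#10 a2 + a6 = 8 + 15 = 23  yes
#11 a4 = -1, a6 = 15; -1 < 15  yes

Constraints 1, 3, and 5 are violated.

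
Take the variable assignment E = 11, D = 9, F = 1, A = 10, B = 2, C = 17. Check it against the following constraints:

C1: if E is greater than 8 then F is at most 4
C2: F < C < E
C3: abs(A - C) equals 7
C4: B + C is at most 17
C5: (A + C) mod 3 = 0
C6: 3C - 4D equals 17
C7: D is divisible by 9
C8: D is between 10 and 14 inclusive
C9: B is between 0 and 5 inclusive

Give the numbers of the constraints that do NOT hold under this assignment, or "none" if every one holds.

The assignment fails constraints 2, 4, 6, 8.

C1: E = 11 > 8, so we need F ≤ 4; F = 1 ≤ 4  yes
C2: values 1, 17, 11; C = 17 is not < E = 11  no
C3: abs(10 - 17) = 7  yes
C4: B + C = 2 + 17 = 19; 19 > 17, bound 17 not met  no
C5: A + C = 27; 27 mod 3 = 0  yes
C6: 3C - 4D = 3(17) - 4(9) = 15, not 17  no
C7: 9 / 9 = 1, so 9 divides 9  yes
C8: D = 9 is outside [10, 14]  no
C9: B = 2 lies in [0, 5]  yes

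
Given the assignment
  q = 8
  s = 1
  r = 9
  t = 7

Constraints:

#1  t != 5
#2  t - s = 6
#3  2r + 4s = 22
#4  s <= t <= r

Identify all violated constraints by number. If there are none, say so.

No violations.

#1 t = 7, and 7 ≠ 5  true
#2 t - s = 7 - 1 = 6  true
#3 2r + 4s = 2(9) + 4(1) = 22  true
#4 values 1 <= 7 <= 9  true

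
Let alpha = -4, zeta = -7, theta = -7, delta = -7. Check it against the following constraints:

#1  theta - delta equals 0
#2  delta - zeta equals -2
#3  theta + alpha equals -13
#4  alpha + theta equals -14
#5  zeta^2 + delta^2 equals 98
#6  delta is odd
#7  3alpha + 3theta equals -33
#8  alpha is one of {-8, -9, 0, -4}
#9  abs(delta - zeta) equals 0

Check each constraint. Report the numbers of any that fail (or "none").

#1 theta - delta = -7 - (-7) = 0  ✔
#2 delta - zeta = -7 - (-7) = 0, not -2  ✘
#3 theta + alpha = -7 + (-4) = -11, not -13  ✘
#4 alpha + theta = -4 + (-7) = -11, not -14  ✘
#5 zeta^2 + delta^2 = (-7)^2 + (-7)^2 = 49 + 49 = 98  ✔
#6 delta = -7 is odd  ✔
#7 3alpha + 3theta = 3(-4) + 3(-7) = -33  ✔
#8 alpha = -4 is in {-8, -9, 0, -4}  ✔
#9 abs(-7 - (-7)) = 0  ✔

Constraints 2, 3, and 4 do not hold.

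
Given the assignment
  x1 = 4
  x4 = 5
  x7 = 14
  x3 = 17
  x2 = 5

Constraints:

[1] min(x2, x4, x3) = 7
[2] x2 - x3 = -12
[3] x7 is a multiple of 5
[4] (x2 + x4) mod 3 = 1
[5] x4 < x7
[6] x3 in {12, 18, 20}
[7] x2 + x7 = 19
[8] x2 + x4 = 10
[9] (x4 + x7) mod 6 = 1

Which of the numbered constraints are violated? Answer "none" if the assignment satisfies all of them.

[1] min(5, 5, 17) = 5, not 7  fails
[2] x2 - x3 = 5 - 17 = -12  holds
[3] 14 = 5*2 + 4, so 5 does not divide 14  fails
[4] x2 + x4 = 10; 10 mod 3 = 1  holds
[5] x4 = 5, x7 = 14; 5 < 14  holds
[6] x3 = 17 is not in {12, 18, 20}  fails
[7] x2 + x7 = 5 + 14 = 19  holds
[8] x2 + x4 = 5 + 5 = 10  holds
[9] x4 + x7 = 19; 19 mod 6 = 1  holds

Violated: 1, 3, and 6.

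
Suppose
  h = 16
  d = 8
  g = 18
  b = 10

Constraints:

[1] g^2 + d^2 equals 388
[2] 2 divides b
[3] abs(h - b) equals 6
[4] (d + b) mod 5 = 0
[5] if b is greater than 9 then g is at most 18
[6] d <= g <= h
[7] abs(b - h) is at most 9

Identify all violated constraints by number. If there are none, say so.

[1] g^2 + d^2 = 18^2 + 8^2 = 324 + 64 = 388  true
[2] 10 / 2 = 5, so 2 divides 10  true
[3] abs(16 - 10) = 6  true
[4] d + b = 18; 18 mod 5 = 3, not 0  false
[5] b = 10 > 9, so we need g ≤ 18; g = 18 ≤ 18  true
[6] values 8, 18, 16; g = 18 is not <= h = 16  false
[7] abs(10 - 16) = 6; 6 ≤ 9  true

The assignment fails constraints 4, 6.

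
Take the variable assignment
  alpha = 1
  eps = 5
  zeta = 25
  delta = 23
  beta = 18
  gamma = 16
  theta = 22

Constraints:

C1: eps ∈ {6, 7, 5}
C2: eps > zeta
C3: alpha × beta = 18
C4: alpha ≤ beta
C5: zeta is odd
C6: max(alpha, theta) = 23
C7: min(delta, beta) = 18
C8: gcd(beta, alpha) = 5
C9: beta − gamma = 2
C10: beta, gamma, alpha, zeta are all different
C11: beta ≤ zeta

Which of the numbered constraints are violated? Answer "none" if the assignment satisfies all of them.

Violated: 2, 6, and 8.

C1: eps = 5 is in {6, 7, 5}  true
C2: eps = 5, zeta = 25; 5 ≤ 25 (want >)  false
C3: alpha × beta = 1 × 18 = 18  true
C4: alpha = 1, beta = 18; 1 ≤ 18  true
C5: zeta = 25 is odd  true
C6: max(1, 22) = 22, not 23  false
C7: min(23, 18) = 18  true
C8: gcd(18, 1) = 1, not 5  false
C9: beta − gamma = 18 − 16 = 2  true
C10: values 18, 16, 1, 25 are pairwise distinct  true
C11: beta = 18, zeta = 25; 18 ≤ 25  true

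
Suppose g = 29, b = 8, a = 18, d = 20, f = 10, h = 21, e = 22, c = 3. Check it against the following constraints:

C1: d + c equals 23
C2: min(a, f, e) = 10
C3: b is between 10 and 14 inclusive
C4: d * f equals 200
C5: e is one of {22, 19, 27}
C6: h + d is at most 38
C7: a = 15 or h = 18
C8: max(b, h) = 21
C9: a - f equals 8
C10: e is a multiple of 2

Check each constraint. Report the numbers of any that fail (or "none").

The assignment fails constraints 3, 6, 7.

C1: d + c = 20 + 3 = 23  ✔
C2: min(18, 10, 22) = 10  ✔
C3: b = 8 is outside [10, 14]  ✘
C4: d * f = 20 * 10 = 200  ✔
C5: e = 22 is in {22, 19, 27}  ✔
C6: h + d = 21 + 20 = 41; 41 > 38, bound 38 not met  ✘
C7: a = 18 ≠ 15 and h = 21 ≠ 18; both disjuncts false  ✘
C8: max(8, 21) = 21  ✔
C9: a - f = 18 - 10 = 8  ✔
C10: 22 / 2 = 11, so 2 divides 22  ✔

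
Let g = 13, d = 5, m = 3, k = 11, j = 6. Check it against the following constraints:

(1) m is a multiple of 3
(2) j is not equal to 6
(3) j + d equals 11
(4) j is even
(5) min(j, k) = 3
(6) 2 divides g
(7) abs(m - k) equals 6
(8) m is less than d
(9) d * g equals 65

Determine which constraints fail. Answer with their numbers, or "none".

(1) 3 / 3 = 1, so 3 divides 3 — holds.
(2) j = 6, but 6 is required to differ — does not hold.
(3) j + d = 6 + 5 = 11 — holds.
(4) j = 6 is even — holds.
(5) min(6, 11) = 6, not 3 — does not hold.
(6) 13 = 2*6 + 1, so 2 does not divide 13 — does not hold.
(7) abs(3 - 11) = 8, not 6 — does not hold.
(8) m = 3, d = 5; 3 < 5 — holds.
(9) d * g = 5 * 13 = 65 — holds.

The assignment fails constraints 2, 5, 6, and 7.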